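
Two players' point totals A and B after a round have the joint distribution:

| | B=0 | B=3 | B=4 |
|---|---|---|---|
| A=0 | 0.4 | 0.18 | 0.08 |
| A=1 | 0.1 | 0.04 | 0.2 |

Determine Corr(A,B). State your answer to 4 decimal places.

E[A] = 0.34,  E[B] = 1.78
E[AB] = 0.92
Cov(A,B) = E[AB] − E[A]E[B] = 0.92 − (0.34)(1.78) = 0.3148
Var(A) = 0.2244,  Var(B) = 3.2916
ρ = 0.3148 / √(0.2244·3.2916) ≈ 0.3663

0.3663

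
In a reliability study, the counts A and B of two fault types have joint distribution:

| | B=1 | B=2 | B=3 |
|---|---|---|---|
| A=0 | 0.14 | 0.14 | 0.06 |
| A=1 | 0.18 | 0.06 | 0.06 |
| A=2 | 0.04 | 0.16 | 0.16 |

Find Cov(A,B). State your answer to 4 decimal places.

E[A] = 1.02,  E[B] = 1.92
E[AB] = 2.16
Cov(A,B) = E[AB] − E[A]E[B] = 2.16 − (1.02)(1.92) = 0.2016

0.2016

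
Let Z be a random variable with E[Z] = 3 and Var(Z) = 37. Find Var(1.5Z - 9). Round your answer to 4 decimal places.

83.2500

Var(1.5Z - 9) = (1.5)²·Var(Z) = 2.25·37 = 83.25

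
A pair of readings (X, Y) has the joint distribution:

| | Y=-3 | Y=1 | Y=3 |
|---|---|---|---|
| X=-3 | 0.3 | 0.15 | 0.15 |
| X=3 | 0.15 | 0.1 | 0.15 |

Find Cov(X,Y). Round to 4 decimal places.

1.0800

E[X] = -0.6,  E[Y] = -0.2
E[XY] = 1.2
Cov(X,Y) = E[XY] − E[X]E[Y] = 1.2 − (-0.6)(-0.2) = 1.08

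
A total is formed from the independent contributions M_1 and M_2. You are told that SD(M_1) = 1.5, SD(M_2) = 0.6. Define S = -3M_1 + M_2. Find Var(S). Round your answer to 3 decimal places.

20.610

Var(M_1) = 2.25, Var(M_2) = 0.36
By independence, Var(S) = (-3)²Var(M_1) + (1)²Var(M_2)
= (-3)²·2.25 + (1)²·0.36 = 20.61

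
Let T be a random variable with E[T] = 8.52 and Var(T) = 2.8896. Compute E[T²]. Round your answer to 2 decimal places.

E[T²] = Var(T) + (E[T])² = 2.8896 + (8.52)² = 75.48

75.48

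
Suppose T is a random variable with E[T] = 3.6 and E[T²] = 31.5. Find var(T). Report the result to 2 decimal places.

var(T) = 31.5 − (3.6)² = 18.54

18.54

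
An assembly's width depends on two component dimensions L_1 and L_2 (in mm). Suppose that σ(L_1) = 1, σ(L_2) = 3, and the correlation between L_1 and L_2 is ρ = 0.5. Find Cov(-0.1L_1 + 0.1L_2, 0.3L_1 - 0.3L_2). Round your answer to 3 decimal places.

-0.210

Var(L_1) = (1)² = 1;  Var(L_2) = (3)² = 9
Cov(L_1,L_2) = ρ·σ(L_1)·σ(L_2) = 0.5·1·3 = 1.5
Cov(-0.1L_1 + 0.1L_2, 0.3L_1 - 0.3L_2) = (-0.1)(0.3)Var(L_1) + (0.1)(-0.3)Var(L_2) + [(-0.1)(-0.3) + (0.1)(0.3)]Cov(L_1,L_2)
= -0.03·1 + -0.03·9 + 0.06·1.5 = -0.21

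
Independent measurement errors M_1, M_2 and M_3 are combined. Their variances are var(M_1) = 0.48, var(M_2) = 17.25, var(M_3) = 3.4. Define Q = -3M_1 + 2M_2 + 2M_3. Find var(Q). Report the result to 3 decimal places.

86.920

By independence, var(Q) = (-3)²var(M_1) + (2)²var(M_2) + (2)²var(M_3)
= (-3)²·0.48 + (2)²·17.25 + (2)²·3.4 = 86.92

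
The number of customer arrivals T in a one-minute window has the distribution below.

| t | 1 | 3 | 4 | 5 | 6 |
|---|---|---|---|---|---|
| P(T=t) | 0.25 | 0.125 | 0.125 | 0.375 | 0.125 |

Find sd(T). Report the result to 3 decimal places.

E[T] = (1)(0.25) + (3)(0.125) + (4)(0.125) + (5)(0.375) + (6)(0.125) = 3.75
E[T²] = (1)²(0.25) + (3)²(0.125) + (4)²(0.125) + (5)²(0.375) + (6)²(0.125) = 17.25
Var(T) = E[T²] − (E[T])² = 17.25 − (3.75)² = 3.1875
sd(T) = √3.1875 ≈ 1.785

1.785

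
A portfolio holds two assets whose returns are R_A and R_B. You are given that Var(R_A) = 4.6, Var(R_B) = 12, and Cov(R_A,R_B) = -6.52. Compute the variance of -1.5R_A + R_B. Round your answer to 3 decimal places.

Var(-1.5R_A + R_B) = (-1.5)²·Var(R_A) + (1)²·Var(R_B) + 2·(-1.5)·(1)·Cov(R_A,R_B)
= 2.25·4.6 + 1·12 + -3·-6.52 = 41.91

41.910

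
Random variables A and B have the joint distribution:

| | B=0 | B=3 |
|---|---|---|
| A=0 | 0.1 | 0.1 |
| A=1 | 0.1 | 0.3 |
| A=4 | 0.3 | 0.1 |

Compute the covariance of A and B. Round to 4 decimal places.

E[A] = 2,  E[B] = 1.5
E[AB] = 2.1
Cov(A,B) = E[AB] − E[A]E[B] = 2.1 − (2)(1.5) = -0.9

-0.9000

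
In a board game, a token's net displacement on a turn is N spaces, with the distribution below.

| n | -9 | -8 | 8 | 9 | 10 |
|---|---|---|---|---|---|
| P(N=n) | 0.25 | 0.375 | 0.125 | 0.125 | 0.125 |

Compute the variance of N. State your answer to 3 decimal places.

71.359

E[N] = (-9)(0.25) + (-8)(0.375) + (8)(0.125) + (9)(0.125) + (10)(0.125) = -1.875
E[N²] = (-9)²(0.25) + (-8)²(0.375) + (8)²(0.125) + (9)²(0.125) + (10)²(0.125) = 74.875
var(N) = E[N²] − (E[N])² = 74.875 − (-1.875)² = 71.359375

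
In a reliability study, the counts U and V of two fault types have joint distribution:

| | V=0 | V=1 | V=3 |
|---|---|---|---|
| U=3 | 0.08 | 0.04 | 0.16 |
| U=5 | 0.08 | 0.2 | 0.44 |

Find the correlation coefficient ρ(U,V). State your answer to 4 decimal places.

E[U] = 4.44,  E[V] = 2.04
E[UV] = 9.16
cov(U,V) = E[UV] − E[U]E[V] = 9.16 − (4.44)(2.04) = 0.1024
Var(U) = 0.8064,  Var(V) = 1.4784
ρ = 0.1024 / √(0.8064·1.4784) ≈ 0.0938

0.0938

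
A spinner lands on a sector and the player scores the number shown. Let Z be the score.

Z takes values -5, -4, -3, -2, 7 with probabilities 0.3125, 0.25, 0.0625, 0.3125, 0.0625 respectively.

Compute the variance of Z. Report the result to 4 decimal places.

E[Z] = (-5)(0.3125) + (-4)(0.25) + (-3)(0.0625) + (-2)(0.3125) + (7)(0.0625) = -2.9375
E[Z²] = (-5)²(0.3125) + (-4)²(0.25) + (-3)²(0.0625) + (-2)²(0.3125) + (7)²(0.0625) = 16.6875
Var(Z) = E[Z²] − (E[Z])² = 16.6875 − (-2.9375)² = 8.05859375

8.0586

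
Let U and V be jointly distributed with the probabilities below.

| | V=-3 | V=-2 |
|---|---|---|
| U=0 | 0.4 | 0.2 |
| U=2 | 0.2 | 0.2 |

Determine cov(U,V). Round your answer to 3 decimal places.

E[U] = 0.8,  E[V] = -2.6
E[UV] = -2
cov(U,V) = E[UV] − E[U]E[V] = -2 − (0.8)(-2.6) = 0.08

0.080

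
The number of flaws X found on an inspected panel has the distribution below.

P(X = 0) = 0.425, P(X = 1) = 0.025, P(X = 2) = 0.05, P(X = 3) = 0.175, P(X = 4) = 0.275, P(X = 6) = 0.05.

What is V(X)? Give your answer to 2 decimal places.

E[X] = (0)(0.425) + (1)(0.025) + (2)(0.05) + (3)(0.175) + (4)(0.275) + (6)(0.05) = 2.05
E[X²] = (0)²(0.425) + (1)²(0.025) + (2)²(0.05) + (3)²(0.175) + (4)²(0.275) + (6)²(0.05) = 8
V(X) = E[X²] − (E[X])² = 8 − (2.05)² = 3.7975

3.80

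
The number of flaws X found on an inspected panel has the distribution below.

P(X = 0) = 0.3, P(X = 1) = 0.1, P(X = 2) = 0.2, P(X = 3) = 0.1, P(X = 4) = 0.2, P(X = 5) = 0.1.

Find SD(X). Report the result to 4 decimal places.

1.7578

E[X] = (0)(0.3) + (1)(0.1) + (2)(0.2) + (3)(0.1) + (4)(0.2) + (5)(0.1) = 2.1
E[X²] = (0)²(0.3) + (1)²(0.1) + (2)²(0.2) + (3)²(0.1) + (4)²(0.2) + (5)²(0.1) = 7.5
Var(X) = E[X²] − (E[X])² = 7.5 − (2.1)² = 3.09
SD(X) = √3.09 ≈ 1.7578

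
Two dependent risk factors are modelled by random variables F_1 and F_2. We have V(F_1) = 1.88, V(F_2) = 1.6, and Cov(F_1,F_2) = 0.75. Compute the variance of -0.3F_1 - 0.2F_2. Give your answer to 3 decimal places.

0.323

V(-0.3F_1 - 0.2F_2) = (-0.3)²·V(F_1) + (-0.2)²·V(F_2) + 2·(-0.3)·(-0.2)·Cov(F_1,F_2)
= 0.09·1.88 + 0.04·1.6 + 0.12·0.75 = 0.3232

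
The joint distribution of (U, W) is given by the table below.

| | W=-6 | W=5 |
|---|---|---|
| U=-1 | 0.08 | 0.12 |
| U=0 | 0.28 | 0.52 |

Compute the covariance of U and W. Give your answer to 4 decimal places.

E[U] = -0.2,  E[W] = 1.04
E[UW] = -0.12
cov(U,W) = E[UW] − E[U]E[W] = -0.12 − (-0.2)(1.04) = 0.088

0.0880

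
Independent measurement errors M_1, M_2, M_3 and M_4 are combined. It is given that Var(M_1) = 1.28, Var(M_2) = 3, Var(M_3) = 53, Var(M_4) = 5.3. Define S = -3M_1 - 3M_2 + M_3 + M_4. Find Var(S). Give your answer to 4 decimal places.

By independence, Var(S) = (-3)²Var(M_1) + (-3)²Var(M_2) + (1)²Var(M_3) + (1)²Var(M_4)
= (-3)²·1.28 + (-3)²·3 + (1)²·53 + (1)²·5.3 = 96.82

96.8200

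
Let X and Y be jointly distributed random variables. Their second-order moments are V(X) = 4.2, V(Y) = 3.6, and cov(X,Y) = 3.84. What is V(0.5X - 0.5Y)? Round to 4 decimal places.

V(0.5X - 0.5Y) = (0.5)²·V(X) + (-0.5)²·V(Y) + 2·(0.5)·(-0.5)·cov(X,Y)
= 0.25·4.2 + 0.25·3.6 + -0.5·3.84 = 0.03

0.0300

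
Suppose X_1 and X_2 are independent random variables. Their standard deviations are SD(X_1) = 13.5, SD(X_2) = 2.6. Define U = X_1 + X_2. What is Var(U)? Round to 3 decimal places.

189.010

Var(X_1) = 182.25, Var(X_2) = 6.76
By independence, Var(U) = (1)²Var(X_1) + (1)²Var(X_2)
= (1)²·182.25 + (1)²·6.76 = 189.01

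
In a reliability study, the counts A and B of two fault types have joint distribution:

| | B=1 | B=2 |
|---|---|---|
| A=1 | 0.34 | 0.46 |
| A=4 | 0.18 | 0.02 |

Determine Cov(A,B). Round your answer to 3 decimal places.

E[A] = 1.6,  E[B] = 1.48
E[AB] = 2.14
Cov(A,B) = E[AB] − E[A]E[B] = 2.14 − (1.6)(1.48) = -0.228

-0.228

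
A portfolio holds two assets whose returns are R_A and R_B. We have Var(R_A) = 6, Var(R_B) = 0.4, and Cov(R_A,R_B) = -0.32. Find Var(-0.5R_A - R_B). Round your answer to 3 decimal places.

1.580

Var(-0.5R_A - R_B) = (-0.5)²·Var(R_A) + (-1)²·Var(R_B) + 2·(-0.5)·(-1)·Cov(R_A,R_B)
= 0.25·6 + 1·0.4 + 1·-0.32 = 1.58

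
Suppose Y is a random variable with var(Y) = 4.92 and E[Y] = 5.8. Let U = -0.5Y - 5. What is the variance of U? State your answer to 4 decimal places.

1.2300

var(-0.5Y - 5) = (-0.5)²·var(Y) = 0.25·4.92 = 1.23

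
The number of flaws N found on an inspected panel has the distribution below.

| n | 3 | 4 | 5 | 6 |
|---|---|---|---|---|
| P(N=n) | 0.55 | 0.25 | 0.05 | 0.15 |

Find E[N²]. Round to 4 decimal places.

E[N²] = (3)²(0.55) + (4)²(0.25) + (5)²(0.05) + (6)²(0.15) = 15.6

15.6000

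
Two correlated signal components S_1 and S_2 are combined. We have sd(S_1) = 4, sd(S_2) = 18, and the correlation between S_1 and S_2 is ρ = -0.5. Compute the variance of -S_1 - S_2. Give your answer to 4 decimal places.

268.0000

Var(S_1) = (4)² = 16;  Var(S_2) = (18)² = 324
Cov(S_1,S_2) = ρ·sd(S_1)·sd(S_2) = -0.5·4·18 = -36
Var(-S_1 - S_2) = (-1)²·Var(S_1) + (-1)²·Var(S_2) + 2·(-1)·(-1)·Cov(S_1,S_2)
= 1·16 + 1·324 + 2·-36 = 268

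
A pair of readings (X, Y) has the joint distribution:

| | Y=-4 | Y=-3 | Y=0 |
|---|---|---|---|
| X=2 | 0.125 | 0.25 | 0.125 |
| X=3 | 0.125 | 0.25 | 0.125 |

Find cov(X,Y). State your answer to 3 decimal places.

0.000

E[X] = 2.5,  E[Y] = -2.5
E[XY] = -6.25
cov(X,Y) = E[XY] − E[X]E[Y] = -6.25 − (2.5)(-2.5) = 0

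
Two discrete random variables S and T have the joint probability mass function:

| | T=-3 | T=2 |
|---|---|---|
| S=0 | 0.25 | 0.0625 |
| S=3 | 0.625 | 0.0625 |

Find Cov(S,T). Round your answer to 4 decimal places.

E[S] = 2.0625,  E[T] = -2.375
E[ST] = -5.25
Cov(S,T) = E[ST] − E[S]E[T] = -5.25 − (2.0625)(-2.375) = -0.3515625

-0.3516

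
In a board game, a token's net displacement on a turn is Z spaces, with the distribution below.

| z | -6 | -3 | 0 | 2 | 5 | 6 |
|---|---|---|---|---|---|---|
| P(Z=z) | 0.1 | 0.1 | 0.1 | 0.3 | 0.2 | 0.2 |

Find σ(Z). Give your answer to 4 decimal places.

3.7802

E[Z] = (-6)(0.1) + (-3)(0.1) + (0)(0.1) + (2)(0.3) + (5)(0.2) + (6)(0.2) = 1.9
E[Z²] = (-6)²(0.1) + (-3)²(0.1) + (0)²(0.1) + (2)²(0.3) + (5)²(0.2) + (6)²(0.2) = 17.9
Var(Z) = E[Z²] − (E[Z])² = 17.9 − (1.9)² = 14.29
σ(Z) = √14.29 ≈ 3.7802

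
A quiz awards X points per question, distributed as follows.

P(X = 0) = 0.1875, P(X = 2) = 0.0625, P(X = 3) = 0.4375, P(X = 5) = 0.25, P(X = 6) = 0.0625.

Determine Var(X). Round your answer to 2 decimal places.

E[X] = (0)(0.1875) + (2)(0.0625) + (3)(0.4375) + (5)(0.25) + (6)(0.0625) = 3.0625
E[X²] = (0)²(0.1875) + (2)²(0.0625) + (3)²(0.4375) + (5)²(0.25) + (6)²(0.0625) = 12.6875
Var(X) = E[X²] − (E[X])² = 12.6875 − (3.0625)² = 3.30859375

3.31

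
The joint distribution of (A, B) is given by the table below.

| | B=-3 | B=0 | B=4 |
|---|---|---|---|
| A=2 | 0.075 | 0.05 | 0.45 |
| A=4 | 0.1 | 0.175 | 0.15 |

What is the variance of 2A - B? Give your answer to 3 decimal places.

E[A] = 2.85,  E[B] = 1.875,  E[AB] = 4.35
V(A) = 9.1 − (2.85)² = 0.9775;  V(B) = 11.175 − (1.875)² = 7.659375
cov(A,B) = 4.35 − (2.85)(1.875) = -0.99375
V(2A - B) = (2)²·0.9775 + (-1)²·7.659375 + 2·(2)·(-1)·-0.99375 = 15.544375

15.544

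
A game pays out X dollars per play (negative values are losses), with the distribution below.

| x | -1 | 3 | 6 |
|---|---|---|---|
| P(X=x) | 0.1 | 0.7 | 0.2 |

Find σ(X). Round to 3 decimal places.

E[X] = (-1)(0.1) + (3)(0.7) + (6)(0.2) = 3.2
E[X²] = (-1)²(0.1) + (3)²(0.7) + (6)²(0.2) = 13.6
Var(X) = E[X²] − (E[X])² = 13.6 − (3.2)² = 3.36
σ(X) = √3.36 ≈ 1.833

1.833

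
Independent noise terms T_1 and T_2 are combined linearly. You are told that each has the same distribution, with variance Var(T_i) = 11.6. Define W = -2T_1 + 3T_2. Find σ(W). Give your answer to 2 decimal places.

By independence, Var(W) = (-2)²Var(T_1) + (3)²Var(T_2)
= (-2)²·11.6 + (3)²·11.6 = 150.8
σ(W) = √150.8 ≈ 12.28

12.28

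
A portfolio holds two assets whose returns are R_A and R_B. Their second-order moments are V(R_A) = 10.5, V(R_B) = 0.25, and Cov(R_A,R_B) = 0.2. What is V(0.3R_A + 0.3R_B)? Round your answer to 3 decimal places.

1.004

V(0.3R_A + 0.3R_B) = (0.3)²·V(R_A) + (0.3)²·V(R_B) + 2·(0.3)·(0.3)·Cov(R_A,R_B)
= 0.09·10.5 + 0.09·0.25 + 0.18·0.2 = 1.0035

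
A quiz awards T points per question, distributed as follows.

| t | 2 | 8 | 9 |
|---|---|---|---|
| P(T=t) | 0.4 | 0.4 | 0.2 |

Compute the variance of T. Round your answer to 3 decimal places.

9.760

E[T] = (2)(0.4) + (8)(0.4) + (9)(0.2) = 5.8
E[T²] = (2)²(0.4) + (8)²(0.4) + (9)²(0.2) = 43.4
var(T) = E[T²] − (E[T])² = 43.4 − (5.8)² = 9.76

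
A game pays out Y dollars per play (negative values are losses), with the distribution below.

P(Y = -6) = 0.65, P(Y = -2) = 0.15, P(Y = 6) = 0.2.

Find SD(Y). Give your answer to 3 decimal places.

4.712

E[Y] = (-6)(0.65) + (-2)(0.15) + (6)(0.2) = -3
E[Y²] = (-6)²(0.65) + (-2)²(0.15) + (6)²(0.2) = 31.2
Var(Y) = E[Y²] − (E[Y])² = 31.2 − (-3)² = 22.2
SD(Y) = √22.2 ≈ 4.712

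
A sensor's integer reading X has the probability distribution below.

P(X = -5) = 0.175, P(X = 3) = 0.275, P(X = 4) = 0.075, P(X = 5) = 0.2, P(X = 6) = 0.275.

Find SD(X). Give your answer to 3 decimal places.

E[X] = (-5)(0.175) + (3)(0.275) + (4)(0.075) + (5)(0.2) + (6)(0.275) = 2.9
E[X²] = (-5)²(0.175) + (3)²(0.275) + (4)²(0.075) + (5)²(0.2) + (6)²(0.275) = 22.95
var(X) = E[X²] − (E[X])² = 22.95 − (2.9)² = 14.54
SD(X) = √14.54 ≈ 3.813

3.813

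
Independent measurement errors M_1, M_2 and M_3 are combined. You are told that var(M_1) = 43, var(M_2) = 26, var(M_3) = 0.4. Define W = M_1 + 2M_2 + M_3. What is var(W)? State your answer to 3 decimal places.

By independence, var(W) = (1)²var(M_1) + (2)²var(M_2) + (1)²var(M_3)
= (1)²·43 + (2)²·26 + (1)²·0.4 = 147.4

147.400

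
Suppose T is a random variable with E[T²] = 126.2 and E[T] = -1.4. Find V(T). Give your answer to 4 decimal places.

124.2400

V(T) = 126.2 − (-1.4)² = 124.24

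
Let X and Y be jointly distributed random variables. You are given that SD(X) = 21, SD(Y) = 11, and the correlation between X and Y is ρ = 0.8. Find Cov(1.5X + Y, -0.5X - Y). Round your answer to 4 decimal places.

-821.3500

Var(X) = (21)² = 441;  Var(Y) = (11)² = 121
Cov(X,Y) = ρ·SD(X)·SD(Y) = 0.8·21·11 = 184.8
Cov(1.5X + Y, -0.5X - Y) = (1.5)(-0.5)Var(X) + (1)(-1)Var(Y) + [(1.5)(-1) + (1)(-0.5)]Cov(X,Y)
= -0.75·441 + -1·121 + -2·184.8 = -821.35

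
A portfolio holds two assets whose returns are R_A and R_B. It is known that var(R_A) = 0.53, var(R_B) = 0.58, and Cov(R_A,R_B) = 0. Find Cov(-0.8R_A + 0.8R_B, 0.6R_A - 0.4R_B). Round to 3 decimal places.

-0.440

Cov(-0.8R_A + 0.8R_B, 0.6R_A - 0.4R_B) = (-0.8)(0.6)var(R_A) + (0.8)(-0.4)var(R_B) + [(-0.8)(-0.4) + (0.8)(0.6)]Cov(R_A,R_B)
= -0.48·0.53 + -0.32·0.58 + 0.8·0 = -0.44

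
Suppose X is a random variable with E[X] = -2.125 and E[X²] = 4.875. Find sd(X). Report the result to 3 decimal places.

0.599

var(X) = 4.875 − (-2.125)² = 0.359375
sd(X) = √0.359375 ≈ 0.599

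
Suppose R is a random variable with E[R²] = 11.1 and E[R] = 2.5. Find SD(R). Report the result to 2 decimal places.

Var(R) = 11.1 − (2.5)² = 4.85
SD(R) = √4.85 ≈ 2.20

2.20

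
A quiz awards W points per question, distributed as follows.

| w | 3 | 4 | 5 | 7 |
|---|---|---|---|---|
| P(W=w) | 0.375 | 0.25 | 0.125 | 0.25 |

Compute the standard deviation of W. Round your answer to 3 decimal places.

E[W] = (3)(0.375) + (4)(0.25) + (5)(0.125) + (7)(0.25) = 4.5
E[W²] = (3)²(0.375) + (4)²(0.25) + (5)²(0.125) + (7)²(0.25) = 22.75
Var(W) = E[W²] − (E[W])² = 22.75 − (4.5)² = 2.5
SD(W) = √2.5 ≈ 1.581

1.581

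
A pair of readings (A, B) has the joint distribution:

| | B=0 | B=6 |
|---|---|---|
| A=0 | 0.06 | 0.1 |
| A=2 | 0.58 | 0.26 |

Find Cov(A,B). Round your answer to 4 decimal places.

E[A] = 1.68,  E[B] = 2.16
E[AB] = 3.12
Cov(A,B) = E[AB] − E[A]E[B] = 3.12 − (1.68)(2.16) = -0.5088

-0.5088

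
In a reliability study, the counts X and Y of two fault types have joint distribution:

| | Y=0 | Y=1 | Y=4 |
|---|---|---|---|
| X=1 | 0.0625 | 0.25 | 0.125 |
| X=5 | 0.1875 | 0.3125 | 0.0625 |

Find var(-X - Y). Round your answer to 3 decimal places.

4.371

E[X] = 3.25,  E[Y] = 1.3125,  E[XY] = 3.5625
var(X) = 14.5 − (3.25)² = 3.9375;  var(Y) = 3.5625 − (1.3125)² = 1.83984375
Cov(X,Y) = 3.5625 − (3.25)(1.3125) = -0.703125
var(-X - Y) = (-1)²·3.9375 + (-1)²·1.83984375 + 2·(-1)·(-1)·-0.703125 = 4.37109375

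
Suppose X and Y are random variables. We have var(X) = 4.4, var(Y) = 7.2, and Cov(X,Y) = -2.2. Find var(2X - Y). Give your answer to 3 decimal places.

var(2X - Y) = (2)²·var(X) + (-1)²·var(Y) + 2·(2)·(-1)·Cov(X,Y)
= 4·4.4 + 1·7.2 + -4·-2.2 = 33.6

33.600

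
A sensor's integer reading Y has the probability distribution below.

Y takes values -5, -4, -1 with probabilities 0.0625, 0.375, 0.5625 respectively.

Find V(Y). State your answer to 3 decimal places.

E[Y] = (-5)(0.0625) + (-4)(0.375) + (-1)(0.5625) = -2.375
E[Y²] = (-5)²(0.0625) + (-4)²(0.375) + (-1)²(0.5625) = 8.125
V(Y) = E[Y²] − (E[Y])² = 8.125 − (-2.375)² = 2.484375

2.484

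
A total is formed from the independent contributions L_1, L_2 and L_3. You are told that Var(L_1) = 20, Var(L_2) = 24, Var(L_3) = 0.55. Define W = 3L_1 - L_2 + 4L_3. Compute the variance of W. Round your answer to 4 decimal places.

By independence, Var(W) = (3)²Var(L_1) + (-1)²Var(L_2) + (4)²Var(L_3)
= (3)²·20 + (-1)²·24 + (4)²·0.55 = 212.8

212.8000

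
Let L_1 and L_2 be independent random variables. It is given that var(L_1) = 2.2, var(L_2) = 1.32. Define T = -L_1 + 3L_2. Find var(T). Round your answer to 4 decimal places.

14.0800

By independence, var(T) = (-1)²var(L_1) + (3)²var(L_2)
= (-1)²·2.2 + (3)²·1.32 = 14.08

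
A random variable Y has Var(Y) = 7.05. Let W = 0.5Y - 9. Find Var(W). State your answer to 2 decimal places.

1.76

Var(0.5Y - 9) = (0.5)²·Var(Y) = 0.25·7.05 = 1.7625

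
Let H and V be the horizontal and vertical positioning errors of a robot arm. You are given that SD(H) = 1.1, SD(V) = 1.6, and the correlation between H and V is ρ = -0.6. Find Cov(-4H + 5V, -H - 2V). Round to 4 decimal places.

var(H) = (1.1)² = 1.21;  var(V) = (1.6)² = 2.56
Cov(H,V) = ρ·SD(H)·SD(V) = -0.6·1.1·1.6 = -1.056
Cov(-4H + 5V, -H - 2V) = (-4)(-1)var(H) + (5)(-2)var(V) + [(-4)(-2) + (5)(-1)]Cov(H,V)
= 4·1.21 + -10·2.56 + 3·-1.056 = -23.928

-23.9280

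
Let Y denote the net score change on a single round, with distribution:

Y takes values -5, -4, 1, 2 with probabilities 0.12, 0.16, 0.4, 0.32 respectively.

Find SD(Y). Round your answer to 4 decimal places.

E[Y] = (-5)(0.12) + (-4)(0.16) + (1)(0.4) + (2)(0.32) = -0.2
E[Y²] = (-5)²(0.12) + (-4)²(0.16) + (1)²(0.4) + (2)²(0.32) = 7.24
Var(Y) = E[Y²] − (E[Y])² = 7.24 − (-0.2)² = 7.2
SD(Y) = √7.2 ≈ 2.6833

2.6833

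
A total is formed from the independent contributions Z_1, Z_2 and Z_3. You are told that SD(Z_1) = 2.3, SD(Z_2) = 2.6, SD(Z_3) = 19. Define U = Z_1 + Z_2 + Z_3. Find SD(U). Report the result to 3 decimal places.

var(Z_1) = 5.29, var(Z_2) = 6.76, var(Z_3) = 361
By independence, var(U) = (1)²var(Z_1) + (1)²var(Z_2) + (1)²var(Z_3)
= (1)²·5.29 + (1)²·6.76 + (1)²·361 = 373.05
SD(U) = √373.05 ≈ 19.315

19.315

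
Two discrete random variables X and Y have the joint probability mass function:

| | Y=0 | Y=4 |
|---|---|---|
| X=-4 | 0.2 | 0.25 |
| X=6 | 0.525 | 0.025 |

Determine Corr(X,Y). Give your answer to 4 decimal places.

-0.5683

E[X] = 1.5,  E[Y] = 1.1
E[XY] = -3.4
Cov(X,Y) = E[XY] − E[X]E[Y] = -3.4 − (1.5)(1.1) = -5.05
V(X) = 24.75,  V(Y) = 3.19
ρ = -5.05 / √(24.75·3.19) ≈ -0.5683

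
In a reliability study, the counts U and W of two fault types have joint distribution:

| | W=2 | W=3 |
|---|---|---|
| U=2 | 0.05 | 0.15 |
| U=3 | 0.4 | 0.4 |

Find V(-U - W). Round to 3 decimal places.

E[U] = 2.8,  E[W] = 2.55,  E[UW] = 7.1
V(U) = 8 − (2.8)² = 0.16;  V(W) = 6.75 − (2.55)² = 0.2475
Cov(U,W) = 7.1 − (2.8)(2.55) = -0.04
V(-U - W) = (-1)²·0.16 + (-1)²·0.2475 + 2·(-1)·(-1)·-0.04 = 0.3275

0.328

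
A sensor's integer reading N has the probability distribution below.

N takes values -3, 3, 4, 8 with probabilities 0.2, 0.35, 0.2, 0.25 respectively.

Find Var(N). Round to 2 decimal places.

E[N] = (-3)(0.2) + (3)(0.35) + (4)(0.2) + (8)(0.25) = 3.25
E[N²] = (-3)²(0.2) + (3)²(0.35) + (4)²(0.2) + (8)²(0.25) = 24.15
Var(N) = E[N²] − (E[N])² = 24.15 − (3.25)² = 13.5875

13.59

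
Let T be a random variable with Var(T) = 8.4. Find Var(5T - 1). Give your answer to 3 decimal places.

Var(5T - 1) = (5)²·Var(T) = 25·8.4 = 210

210.000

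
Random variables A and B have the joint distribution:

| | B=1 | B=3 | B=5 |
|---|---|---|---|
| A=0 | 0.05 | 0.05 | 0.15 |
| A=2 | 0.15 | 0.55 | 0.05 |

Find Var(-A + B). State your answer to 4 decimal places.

E[A] = 1.5,  E[B] = 3,  E[AB] = 4.1
Var(A) = 3 − (1.5)² = 0.75;  Var(B) = 10.6 − (3)² = 1.6
Cov(A,B) = 4.1 − (1.5)(3) = -0.4
Var(-A + B) = (-1)²·0.75 + (1)²·1.6 + 2·(-1)·(1)·-0.4 = 3.15

3.1500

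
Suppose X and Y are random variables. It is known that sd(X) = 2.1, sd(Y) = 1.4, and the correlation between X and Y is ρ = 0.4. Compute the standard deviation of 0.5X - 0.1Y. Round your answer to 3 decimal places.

Var(X) = (2.1)² = 4.41;  Var(Y) = (1.4)² = 1.96
Cov(X,Y) = ρ·sd(X)·sd(Y) = 0.4·2.1·1.4 = 1.176
Var(0.5X - 0.1Y) = (0.5)²·Var(X) + (-0.1)²·Var(Y) + 2·(0.5)·(-0.1)·Cov(X,Y)
= 0.25·4.41 + 0.01·1.96 + -0.1·1.176 = 1.0045
sd(0.5X - 0.1Y) = √1.0045 ≈ 1.002

1.002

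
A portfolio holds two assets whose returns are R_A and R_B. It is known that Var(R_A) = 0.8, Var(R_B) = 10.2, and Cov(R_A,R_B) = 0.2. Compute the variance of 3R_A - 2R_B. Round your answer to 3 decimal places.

45.600

Var(3R_A - 2R_B) = (3)²·Var(R_A) + (-2)²·Var(R_B) + 2·(3)·(-2)·Cov(R_A,R_B)
= 9·0.8 + 4·10.2 + -12·0.2 = 45.6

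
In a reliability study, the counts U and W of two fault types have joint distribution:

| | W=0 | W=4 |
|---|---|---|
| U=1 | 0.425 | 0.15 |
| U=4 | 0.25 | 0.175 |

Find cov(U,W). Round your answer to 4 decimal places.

0.4425

E[U] = 2.275,  E[W] = 1.3
E[UW] = 3.4
cov(U,W) = E[UW] − E[U]E[W] = 3.4 − (2.275)(1.3) = 0.4425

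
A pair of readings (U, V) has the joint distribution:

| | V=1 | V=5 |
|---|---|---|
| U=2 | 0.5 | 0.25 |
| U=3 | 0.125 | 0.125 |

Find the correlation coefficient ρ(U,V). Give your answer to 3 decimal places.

0.149

E[U] = 2.25,  E[V] = 2.5
E[UV] = 5.75
Cov(U,V) = E[UV] − E[U]E[V] = 5.75 − (2.25)(2.5) = 0.125
Var(U) = 0.1875,  Var(V) = 3.75
ρ = 0.125 / √(0.1875·3.75) ≈ 0.149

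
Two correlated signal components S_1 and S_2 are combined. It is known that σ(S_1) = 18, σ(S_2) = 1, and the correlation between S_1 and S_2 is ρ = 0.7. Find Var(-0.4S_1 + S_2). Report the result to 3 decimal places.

Var(S_1) = (18)² = 324;  Var(S_2) = (1)² = 1
cov(S_1,S_2) = ρ·σ(S_1)·σ(S_2) = 0.7·18·1 = 12.6
Var(-0.4S_1 + S_2) = (-0.4)²·Var(S_1) + (1)²·Var(S_2) + 2·(-0.4)·(1)·cov(S_1,S_2)
= 0.16·324 + 1·1 + -0.8·12.6 = 42.76

42.760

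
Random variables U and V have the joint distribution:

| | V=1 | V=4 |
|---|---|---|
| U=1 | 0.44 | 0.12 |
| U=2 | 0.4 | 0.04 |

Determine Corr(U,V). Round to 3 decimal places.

-0.167

E[U] = 1.44,  E[V] = 1.48
E[UV] = 2.04
cov(U,V) = E[UV] − E[U]E[V] = 2.04 − (1.44)(1.48) = -0.0912
var(U) = 0.2464,  var(V) = 1.2096
ρ = -0.0912 / √(0.2464·1.2096) ≈ -0.167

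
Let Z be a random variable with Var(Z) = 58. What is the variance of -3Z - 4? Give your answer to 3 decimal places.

Var(-3Z - 4) = (-3)²·Var(Z) = 9·58 = 522

522.000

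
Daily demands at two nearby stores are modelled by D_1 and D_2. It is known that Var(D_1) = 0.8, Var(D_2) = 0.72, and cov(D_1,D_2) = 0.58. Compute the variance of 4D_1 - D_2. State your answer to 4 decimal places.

Var(4D_1 - D_2) = (4)²·Var(D_1) + (-1)²·Var(D_2) + 2·(4)·(-1)·cov(D_1,D_2)
= 16·0.8 + 1·0.72 + -8·0.58 = 8.88

8.8800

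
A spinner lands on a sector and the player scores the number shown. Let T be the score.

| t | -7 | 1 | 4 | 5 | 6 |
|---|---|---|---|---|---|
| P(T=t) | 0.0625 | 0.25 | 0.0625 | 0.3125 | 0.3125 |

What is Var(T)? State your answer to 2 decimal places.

E[T] = (-7)(0.0625) + (1)(0.25) + (4)(0.0625) + (5)(0.3125) + (6)(0.3125) = 3.5
E[T²] = (-7)²(0.0625) + (1)²(0.25) + (4)²(0.0625) + (5)²(0.3125) + (6)²(0.3125) = 23.375
Var(T) = E[T²] − (E[T])² = 23.375 − (3.5)² = 11.125

11.13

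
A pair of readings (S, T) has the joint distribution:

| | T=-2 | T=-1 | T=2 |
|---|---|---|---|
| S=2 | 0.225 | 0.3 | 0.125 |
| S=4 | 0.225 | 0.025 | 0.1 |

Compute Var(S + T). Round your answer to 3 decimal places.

3.319

E[S] = 2.7,  E[T] = -0.775,  E[ST] = -2.1
Var(S) = 8.2 − (2.7)² = 0.91;  Var(T) = 3.025 − (-0.775)² = 2.424375
Cov(S,T) = -2.1 − (2.7)(-0.775) = -0.0075
Var(S + T) = (1)²·0.91 + (1)²·2.424375 + 2·(1)·(1)·-0.0075 = 3.319375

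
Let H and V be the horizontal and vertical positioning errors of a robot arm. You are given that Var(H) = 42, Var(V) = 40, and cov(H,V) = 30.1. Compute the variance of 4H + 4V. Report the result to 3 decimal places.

Var(4H + 4V) = (4)²·Var(H) + (4)²·Var(V) + 2·(4)·(4)·cov(H,V)
= 16·42 + 16·40 + 32·30.1 = 2275.2

2275.200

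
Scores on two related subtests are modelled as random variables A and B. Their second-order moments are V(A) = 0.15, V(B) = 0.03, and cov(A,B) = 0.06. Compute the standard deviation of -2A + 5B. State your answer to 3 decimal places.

0.387

V(-2A + 5B) = (-2)²·V(A) + (5)²·V(B) + 2·(-2)·(5)·cov(A,B)
= 4·0.15 + 25·0.03 + -20·0.06 = 0.15
SD(-2A + 5B) = √0.15 ≈ 0.387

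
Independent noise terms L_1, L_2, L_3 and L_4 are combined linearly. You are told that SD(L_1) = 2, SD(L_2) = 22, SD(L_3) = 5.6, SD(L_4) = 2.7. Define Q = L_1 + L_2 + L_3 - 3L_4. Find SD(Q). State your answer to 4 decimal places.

24.1862

var(L_1) = 4, var(L_2) = 484, var(L_3) = 31.36, var(L_4) = 7.29
By independence, var(Q) = (1)²var(L_1) + (1)²var(L_2) + (1)²var(L_3) + (-3)²var(L_4)
= (1)²·4 + (1)²·484 + (1)²·31.36 + (-3)²·7.29 = 584.97
SD(Q) = √584.97 ≈ 24.1862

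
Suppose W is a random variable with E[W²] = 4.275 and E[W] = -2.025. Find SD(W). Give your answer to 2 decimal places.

V(W) = 4.275 − (-2.025)² = 0.174375
SD(W) = √0.174375 ≈ 0.42

0.42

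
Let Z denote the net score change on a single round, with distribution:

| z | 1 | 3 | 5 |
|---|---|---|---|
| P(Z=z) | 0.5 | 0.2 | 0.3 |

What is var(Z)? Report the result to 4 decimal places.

E[Z] = (1)(0.5) + (3)(0.2) + (5)(0.3) = 2.6
E[Z²] = (1)²(0.5) + (3)²(0.2) + (5)²(0.3) = 9.8
var(Z) = E[Z²] − (E[Z])² = 9.8 − (2.6)² = 3.04

3.0400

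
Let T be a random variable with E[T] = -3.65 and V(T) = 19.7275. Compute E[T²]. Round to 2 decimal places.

33.05

E[T²] = V(T) + (E[T])² = 19.7275 + (-3.65)² = 33.05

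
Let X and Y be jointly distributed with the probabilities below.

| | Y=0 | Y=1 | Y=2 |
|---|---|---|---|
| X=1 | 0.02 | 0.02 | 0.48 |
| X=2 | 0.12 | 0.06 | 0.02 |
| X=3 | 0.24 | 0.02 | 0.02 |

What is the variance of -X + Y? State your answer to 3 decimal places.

2.916

E[X] = 1.76,  E[Y] = 1.14,  E[XY] = 1.36
V(X) = 3.84 − (1.76)² = 0.7424;  V(Y) = 2.18 − (1.14)² = 0.8804
cov(X,Y) = 1.36 − (1.76)(1.14) = -0.6464
V(-X + Y) = (-1)²·0.7424 + (1)²·0.8804 + 2·(-1)·(1)·-0.6464 = 2.9156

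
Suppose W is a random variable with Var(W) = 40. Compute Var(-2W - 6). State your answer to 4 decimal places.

Var(-2W - 6) = (-2)²·Var(W) = 4·40 = 160

160.0000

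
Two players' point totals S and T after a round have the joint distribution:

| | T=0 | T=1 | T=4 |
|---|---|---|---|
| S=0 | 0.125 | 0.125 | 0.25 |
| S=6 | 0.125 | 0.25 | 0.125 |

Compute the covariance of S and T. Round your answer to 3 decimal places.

E[S] = 3,  E[T] = 1.875
E[ST] = 4.5
cov(S,T) = E[ST] − E[S]E[T] = 4.5 − (3)(1.875) = -1.125

-1.125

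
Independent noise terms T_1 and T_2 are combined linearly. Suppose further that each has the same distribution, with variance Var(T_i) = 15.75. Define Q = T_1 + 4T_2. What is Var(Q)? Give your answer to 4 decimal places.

By independence, Var(Q) = (1)²Var(T_1) + (4)²Var(T_2)
= (1)²·15.75 + (4)²·15.75 = 267.75

267.7500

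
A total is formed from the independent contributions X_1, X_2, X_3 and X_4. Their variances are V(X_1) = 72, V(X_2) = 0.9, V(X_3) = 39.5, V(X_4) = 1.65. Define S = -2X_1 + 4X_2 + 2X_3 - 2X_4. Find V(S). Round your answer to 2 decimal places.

By independence, V(S) = (-2)²V(X_1) + (4)²V(X_2) + (2)²V(X_3) + (-2)²V(X_4)
= (-2)²·72 + (4)²·0.9 + (2)²·39.5 + (-2)²·1.65 = 467

467.00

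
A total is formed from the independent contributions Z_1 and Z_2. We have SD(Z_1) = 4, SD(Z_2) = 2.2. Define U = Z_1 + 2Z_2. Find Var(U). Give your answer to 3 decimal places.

Var(Z_1) = 16, Var(Z_2) = 4.84
By independence, Var(U) = (1)²Var(Z_1) + (2)²Var(Z_2)
= (1)²·16 + (2)²·4.84 = 35.36

35.360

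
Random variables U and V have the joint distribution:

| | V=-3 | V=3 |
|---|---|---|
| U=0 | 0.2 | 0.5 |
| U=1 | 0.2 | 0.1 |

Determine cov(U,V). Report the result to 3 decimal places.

-0.480

E[U] = 0.3,  E[V] = 0.6
E[UV] = -0.3
cov(U,V) = E[UV] − E[U]E[V] = -0.3 − (0.3)(0.6) = -0.48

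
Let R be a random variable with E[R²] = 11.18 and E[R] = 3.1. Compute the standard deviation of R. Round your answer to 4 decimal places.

1.2530

Var(R) = 11.18 − (3.1)² = 1.57
SD(R) = √1.57 ≈ 1.2530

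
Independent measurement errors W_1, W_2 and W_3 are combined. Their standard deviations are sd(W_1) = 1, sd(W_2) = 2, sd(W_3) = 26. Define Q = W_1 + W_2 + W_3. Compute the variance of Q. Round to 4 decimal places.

V(W_1) = 1, V(W_2) = 4, V(W_3) = 676
By independence, V(Q) = (1)²V(W_1) + (1)²V(W_2) + (1)²V(W_3)
= (1)²·1 + (1)²·4 + (1)²·676 = 681

681.0000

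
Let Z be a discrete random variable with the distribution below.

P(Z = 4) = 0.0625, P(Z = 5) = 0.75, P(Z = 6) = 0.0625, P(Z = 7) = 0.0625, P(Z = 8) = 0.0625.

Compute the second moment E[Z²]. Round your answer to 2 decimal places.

E[Z²] = (4)²(0.0625) + (5)²(0.75) + (6)²(0.0625) + (7)²(0.0625) + (8)²(0.0625) = 29.0625

29.06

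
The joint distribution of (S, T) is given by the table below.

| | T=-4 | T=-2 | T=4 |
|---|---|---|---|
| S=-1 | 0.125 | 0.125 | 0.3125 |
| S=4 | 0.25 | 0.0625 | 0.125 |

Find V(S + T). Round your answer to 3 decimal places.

14.184

E[S] = 1.1875,  E[T] = -0.125,  E[ST] = -3
V(S) = 7.5625 − (1.1875)² = 6.15234375;  V(T) = 13.75 − (-0.125)² = 13.734375
Cov(S,T) = -3 − (1.1875)(-0.125) = -2.8515625
V(S + T) = (1)²·6.15234375 + (1)²·13.734375 + 2·(1)·(1)·-2.8515625 = 14.18359375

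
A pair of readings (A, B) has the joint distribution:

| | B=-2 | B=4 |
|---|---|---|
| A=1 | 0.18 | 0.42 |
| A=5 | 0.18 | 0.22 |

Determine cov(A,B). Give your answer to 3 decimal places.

E[A] = 2.6,  E[B] = 1.84
E[AB] = 3.92
cov(A,B) = E[AB] − E[A]E[B] = 3.92 − (2.6)(1.84) = -0.864

-0.864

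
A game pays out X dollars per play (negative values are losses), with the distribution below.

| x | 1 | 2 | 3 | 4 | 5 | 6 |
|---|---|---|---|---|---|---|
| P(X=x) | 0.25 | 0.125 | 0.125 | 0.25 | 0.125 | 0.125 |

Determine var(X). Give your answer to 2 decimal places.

2.94

E[X] = (1)(0.25) + (2)(0.125) + (3)(0.125) + (4)(0.25) + (5)(0.125) + (6)(0.125) = 3.25
E[X²] = (1)²(0.25) + (2)²(0.125) + (3)²(0.125) + (4)²(0.25) + (5)²(0.125) + (6)²(0.125) = 13.5
var(X) = E[X²] − (E[X])² = 13.5 − (3.25)² = 2.9375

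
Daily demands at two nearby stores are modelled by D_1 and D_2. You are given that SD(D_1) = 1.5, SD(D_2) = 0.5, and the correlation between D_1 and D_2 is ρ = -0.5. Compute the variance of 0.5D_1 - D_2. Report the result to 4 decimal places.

1.1875

var(D_1) = (1.5)² = 2.25;  var(D_2) = (0.5)² = 0.25
Cov(D_1,D_2) = ρ·SD(D_1)·SD(D_2) = -0.5·1.5·0.5 = -0.375
var(0.5D_1 - D_2) = (0.5)²·var(D_1) + (-1)²·var(D_2) + 2·(0.5)·(-1)·Cov(D_1,D_2)
= 0.25·2.25 + 1·0.25 + -1·-0.375 = 1.1875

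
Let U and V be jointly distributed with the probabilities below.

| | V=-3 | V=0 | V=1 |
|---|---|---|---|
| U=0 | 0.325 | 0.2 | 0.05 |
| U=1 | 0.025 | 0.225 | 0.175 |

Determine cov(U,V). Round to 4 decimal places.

0.4506

E[U] = 0.425,  E[V] = -0.825
E[UV] = 0.1
cov(U,V) = E[UV] − E[U]E[V] = 0.1 − (0.425)(-0.825) = 0.450625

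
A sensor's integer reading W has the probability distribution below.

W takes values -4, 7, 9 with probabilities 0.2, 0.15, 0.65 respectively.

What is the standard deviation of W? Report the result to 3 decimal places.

5.098

E[W] = (-4)(0.2) + (7)(0.15) + (9)(0.65) = 6.1
E[W²] = (-4)²(0.2) + (7)²(0.15) + (9)²(0.65) = 63.2
V(W) = E[W²] − (E[W])² = 63.2 − (6.1)² = 25.99
SD(W) = √25.99 ≈ 5.098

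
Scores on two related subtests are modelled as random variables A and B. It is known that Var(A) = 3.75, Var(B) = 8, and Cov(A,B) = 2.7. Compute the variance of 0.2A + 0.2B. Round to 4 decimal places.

0.6860

Var(0.2A + 0.2B) = (0.2)²·Var(A) + (0.2)²·Var(B) + 2·(0.2)·(0.2)·Cov(A,B)
= 0.04·3.75 + 0.04·8 + 0.08·2.7 = 0.686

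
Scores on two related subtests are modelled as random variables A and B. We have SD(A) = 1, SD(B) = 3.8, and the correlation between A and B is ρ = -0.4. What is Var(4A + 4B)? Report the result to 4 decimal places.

Var(A) = (1)² = 1;  Var(B) = (3.8)² = 14.44
Cov(A,B) = ρ·SD(A)·SD(B) = -0.4·1·3.8 = -1.52
Var(4A + 4B) = (4)²·Var(A) + (4)²·Var(B) + 2·(4)·(4)·Cov(A,B)
= 16·1 + 16·14.44 + 32·-1.52 = 198.4

198.4000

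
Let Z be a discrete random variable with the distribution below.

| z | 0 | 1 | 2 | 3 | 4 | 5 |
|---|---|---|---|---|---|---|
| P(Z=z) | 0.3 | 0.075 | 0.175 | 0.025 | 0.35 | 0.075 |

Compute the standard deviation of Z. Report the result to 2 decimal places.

E[Z] = (0)(0.3) + (1)(0.075) + (2)(0.175) + (3)(0.025) + (4)(0.35) + (5)(0.075) = 2.275
E[Z²] = (0)²(0.3) + (1)²(0.075) + (2)²(0.175) + (3)²(0.025) + (4)²(0.35) + (5)²(0.075) = 8.475
Var(Z) = E[Z²] − (E[Z])² = 8.475 − (2.275)² = 3.299375
sd(Z) = √3.299375 ≈ 1.82

1.82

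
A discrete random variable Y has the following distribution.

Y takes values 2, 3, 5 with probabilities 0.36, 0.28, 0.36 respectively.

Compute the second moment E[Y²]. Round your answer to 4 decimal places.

E[Y²] = (2)²(0.36) + (3)²(0.28) + (5)²(0.36) = 12.96

12.9600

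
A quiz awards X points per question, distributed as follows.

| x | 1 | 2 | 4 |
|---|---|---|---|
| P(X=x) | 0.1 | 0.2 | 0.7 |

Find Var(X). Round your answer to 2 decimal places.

1.21

E[X] = (1)(0.1) + (2)(0.2) + (4)(0.7) = 3.3
E[X²] = (1)²(0.1) + (2)²(0.2) + (4)²(0.7) = 12.1
Var(X) = E[X²] − (E[X])² = 12.1 − (3.3)² = 1.21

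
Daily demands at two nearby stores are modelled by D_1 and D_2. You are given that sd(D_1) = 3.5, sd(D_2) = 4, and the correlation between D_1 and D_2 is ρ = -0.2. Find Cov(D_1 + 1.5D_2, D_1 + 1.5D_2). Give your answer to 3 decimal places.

Var(D_1) = (3.5)² = 12.25;  Var(D_2) = (4)² = 16
Cov(D_1,D_2) = ρ·sd(D_1)·sd(D_2) = -0.2·3.5·4 = -2.8
Cov(D_1 + 1.5D_2, D_1 + 1.5D_2) = (1)(1)Var(D_1) + (1.5)(1.5)Var(D_2) + [(1)(1.5) + (1.5)(1)]Cov(D_1,D_2)
= 1·12.25 + 2.25·16 + 3·-2.8 = 39.85

39.850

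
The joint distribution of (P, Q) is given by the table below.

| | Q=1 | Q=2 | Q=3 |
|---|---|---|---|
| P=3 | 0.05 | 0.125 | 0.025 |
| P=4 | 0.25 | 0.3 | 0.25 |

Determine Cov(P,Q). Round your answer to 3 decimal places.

E[P] = 3.8,  E[Q] = 1.975
E[PQ] = 7.525
Cov(P,Q) = E[PQ] − E[P]E[Q] = 7.525 − (3.8)(1.975) = 0.02

0.020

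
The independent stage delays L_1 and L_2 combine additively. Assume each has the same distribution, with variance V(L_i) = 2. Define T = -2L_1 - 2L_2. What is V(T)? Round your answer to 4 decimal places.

16.0000

By independence, V(T) = (-2)²V(L_1) + (-2)²V(L_2)
= (-2)²·2 + (-2)²·2 = 16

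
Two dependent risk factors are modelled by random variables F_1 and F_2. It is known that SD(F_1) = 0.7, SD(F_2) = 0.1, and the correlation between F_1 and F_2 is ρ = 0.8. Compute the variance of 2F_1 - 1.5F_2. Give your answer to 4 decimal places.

1.6465

Var(F_1) = (0.7)² = 0.49;  Var(F_2) = (0.1)² = 0.01
Cov(F_1,F_2) = ρ·SD(F_1)·SD(F_2) = 0.8·0.7·0.1 = 0.056
Var(2F_1 - 1.5F_2) = (2)²·Var(F_1) + (-1.5)²·Var(F_2) + 2·(2)·(-1.5)·Cov(F_1,F_2)
= 4·0.49 + 2.25·0.01 + -6·0.056 = 1.6465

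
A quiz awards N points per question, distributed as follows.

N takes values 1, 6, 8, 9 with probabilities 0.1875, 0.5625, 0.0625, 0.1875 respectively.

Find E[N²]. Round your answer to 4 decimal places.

E[N²] = (1)²(0.1875) + (6)²(0.5625) + (8)²(0.0625) + (9)²(0.1875) = 39.625

39.6250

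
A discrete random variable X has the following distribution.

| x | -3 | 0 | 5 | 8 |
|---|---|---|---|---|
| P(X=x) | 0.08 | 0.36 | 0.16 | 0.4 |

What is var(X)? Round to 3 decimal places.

16.182

E[X] = (-3)(0.08) + (0)(0.36) + (5)(0.16) + (8)(0.4) = 3.76
E[X²] = (-3)²(0.08) + (0)²(0.36) + (5)²(0.16) + (8)²(0.4) = 30.32
var(X) = E[X²] − (E[X])² = 30.32 − (3.76)² = 16.1824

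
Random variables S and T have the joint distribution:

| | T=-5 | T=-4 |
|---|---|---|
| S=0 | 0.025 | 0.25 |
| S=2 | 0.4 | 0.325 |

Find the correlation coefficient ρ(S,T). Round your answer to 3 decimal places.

-0.416

E[S] = 1.45,  E[T] = -4.425
E[ST] = -6.6
cov(S,T) = E[ST] − E[S]E[T] = -6.6 − (1.45)(-4.425) = -0.18375
Var(S) = 0.7975,  Var(T) = 0.244375
ρ = -0.18375 / √(0.7975·0.244375) ≈ -0.416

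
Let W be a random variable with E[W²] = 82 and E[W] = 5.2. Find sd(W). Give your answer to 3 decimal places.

V(W) = 82 − (5.2)² = 54.96
sd(W) = √54.96 ≈ 7.414

7.414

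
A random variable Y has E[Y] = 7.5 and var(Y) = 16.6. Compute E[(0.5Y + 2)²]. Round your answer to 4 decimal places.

37.2125

E[0.5Y + 2] = 0.5·7.5 + 2 = 5.75
var(0.5Y + 2) = (0.5)²·16.6 = 4.15
E[(0.5Y + 2)²] = var((0.5Y + 2)) + (E[(0.5Y + 2)])² = 4.15 + (5.75)² = 37.2125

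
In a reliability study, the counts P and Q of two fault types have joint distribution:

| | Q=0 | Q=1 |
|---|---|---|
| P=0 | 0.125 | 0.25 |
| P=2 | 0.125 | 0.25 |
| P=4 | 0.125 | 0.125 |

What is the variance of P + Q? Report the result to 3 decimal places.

E[P] = 1.75,  E[Q] = 0.625,  E[PQ] = 1
Var(P) = 5.5 − (1.75)² = 2.4375;  Var(Q) = 0.625 − (0.625)² = 0.234375
Cov(P,Q) = 1 − (1.75)(0.625) = -0.09375
Var(P + Q) = (1)²·2.4375 + (1)²·0.234375 + 2·(1)·(1)·-0.09375 = 2.484375

2.484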